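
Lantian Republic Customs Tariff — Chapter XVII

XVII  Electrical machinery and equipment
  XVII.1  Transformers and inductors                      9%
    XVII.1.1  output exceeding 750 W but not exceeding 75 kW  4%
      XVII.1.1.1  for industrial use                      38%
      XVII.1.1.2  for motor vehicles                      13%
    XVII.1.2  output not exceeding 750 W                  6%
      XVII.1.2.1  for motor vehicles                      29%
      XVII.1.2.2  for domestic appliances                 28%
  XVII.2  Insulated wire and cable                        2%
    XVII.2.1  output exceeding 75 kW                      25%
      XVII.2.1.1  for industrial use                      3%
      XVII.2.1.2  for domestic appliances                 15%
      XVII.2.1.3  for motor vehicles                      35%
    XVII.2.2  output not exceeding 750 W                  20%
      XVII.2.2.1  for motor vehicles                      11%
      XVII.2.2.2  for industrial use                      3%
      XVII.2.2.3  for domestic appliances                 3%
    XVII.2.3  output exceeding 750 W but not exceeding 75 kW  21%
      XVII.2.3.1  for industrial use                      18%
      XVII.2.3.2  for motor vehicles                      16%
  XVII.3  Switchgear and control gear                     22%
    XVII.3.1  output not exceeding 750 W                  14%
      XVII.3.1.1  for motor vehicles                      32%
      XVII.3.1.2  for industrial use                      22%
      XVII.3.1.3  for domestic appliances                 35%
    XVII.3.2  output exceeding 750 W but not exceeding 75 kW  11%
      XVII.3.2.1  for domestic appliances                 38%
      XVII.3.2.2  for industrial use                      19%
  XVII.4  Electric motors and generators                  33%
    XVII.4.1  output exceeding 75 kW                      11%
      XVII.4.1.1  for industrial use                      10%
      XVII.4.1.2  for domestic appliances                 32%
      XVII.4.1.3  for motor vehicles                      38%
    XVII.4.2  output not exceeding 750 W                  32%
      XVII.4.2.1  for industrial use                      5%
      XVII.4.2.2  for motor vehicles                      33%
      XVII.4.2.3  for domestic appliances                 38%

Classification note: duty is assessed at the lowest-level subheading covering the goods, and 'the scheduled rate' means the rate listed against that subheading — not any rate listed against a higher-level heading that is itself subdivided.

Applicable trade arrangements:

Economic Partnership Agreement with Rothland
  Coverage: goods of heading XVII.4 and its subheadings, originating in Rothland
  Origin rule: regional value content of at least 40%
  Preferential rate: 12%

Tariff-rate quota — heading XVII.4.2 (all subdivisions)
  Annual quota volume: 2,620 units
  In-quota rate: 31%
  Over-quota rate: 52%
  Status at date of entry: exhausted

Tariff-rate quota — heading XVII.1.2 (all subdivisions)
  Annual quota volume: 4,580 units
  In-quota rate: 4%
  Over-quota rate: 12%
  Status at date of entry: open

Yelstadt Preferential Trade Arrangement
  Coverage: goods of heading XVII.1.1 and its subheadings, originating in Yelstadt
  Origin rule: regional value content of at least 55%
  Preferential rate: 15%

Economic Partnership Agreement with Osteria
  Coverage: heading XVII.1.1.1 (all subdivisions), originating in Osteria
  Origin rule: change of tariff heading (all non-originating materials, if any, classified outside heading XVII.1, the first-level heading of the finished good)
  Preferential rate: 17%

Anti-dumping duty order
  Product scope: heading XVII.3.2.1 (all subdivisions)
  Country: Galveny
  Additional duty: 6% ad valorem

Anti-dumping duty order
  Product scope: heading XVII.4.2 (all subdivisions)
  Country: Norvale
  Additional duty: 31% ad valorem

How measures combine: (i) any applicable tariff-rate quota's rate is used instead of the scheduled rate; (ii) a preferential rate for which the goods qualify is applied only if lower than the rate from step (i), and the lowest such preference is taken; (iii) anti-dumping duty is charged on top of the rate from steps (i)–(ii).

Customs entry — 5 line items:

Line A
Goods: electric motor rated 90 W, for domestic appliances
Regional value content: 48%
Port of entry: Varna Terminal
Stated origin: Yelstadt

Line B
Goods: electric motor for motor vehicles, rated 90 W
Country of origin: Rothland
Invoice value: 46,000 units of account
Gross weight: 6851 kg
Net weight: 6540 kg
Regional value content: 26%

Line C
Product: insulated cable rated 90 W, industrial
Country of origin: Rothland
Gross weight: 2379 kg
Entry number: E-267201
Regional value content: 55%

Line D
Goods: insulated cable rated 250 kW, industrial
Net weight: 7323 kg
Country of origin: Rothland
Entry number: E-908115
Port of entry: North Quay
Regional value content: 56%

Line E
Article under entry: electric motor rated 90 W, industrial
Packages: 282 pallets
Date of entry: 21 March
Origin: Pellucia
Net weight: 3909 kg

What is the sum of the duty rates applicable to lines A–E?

162%

Line A: electric motor → XVII.4; rated 90 W → XVII.4.2; for domestic appliances → XVII.4.2.3. Scheduled 38%. quota on XVII.4.2 exhausted → over-quota 52%; Yelstadt agreement on XVII.1.1: XVII.4.2.3 not covered. → 52%.
Line B: electric motor → XVII.4; rated 90 W → XVII.4.2; for motor vehicles → XVII.4.2.2. Scheduled 33%. quota on XVII.4.2 exhausted → over-quota 52%; Rothland agreement on XVII.4: RVC < 40%. → 52%.
Line C: insulated cable → XVII.2; rated 90 W → XVII.2.2; industrial → XVII.2.2.2. Scheduled 3%. Rothland agreement on XVII.4: XVII.2.2.2 not covered. → 3%.
Line D: insulated cable → XVII.2; rated 250 kW → XVII.2.1; industrial → XVII.2.1.1. Scheduled 3%. Rothland agreement on XVII.4: XVII.2.1.1 not covered. → 3%.
Line E: electric motor → XVII.4; rated 90 W → XVII.4.2; industrial → XVII.4.2.1. Scheduled 5%. quota on XVII.4.2 exhausted → over-quota 52%. → 52%.
Sum: 52% + 52% + 3% + 3% + 52% = 162%.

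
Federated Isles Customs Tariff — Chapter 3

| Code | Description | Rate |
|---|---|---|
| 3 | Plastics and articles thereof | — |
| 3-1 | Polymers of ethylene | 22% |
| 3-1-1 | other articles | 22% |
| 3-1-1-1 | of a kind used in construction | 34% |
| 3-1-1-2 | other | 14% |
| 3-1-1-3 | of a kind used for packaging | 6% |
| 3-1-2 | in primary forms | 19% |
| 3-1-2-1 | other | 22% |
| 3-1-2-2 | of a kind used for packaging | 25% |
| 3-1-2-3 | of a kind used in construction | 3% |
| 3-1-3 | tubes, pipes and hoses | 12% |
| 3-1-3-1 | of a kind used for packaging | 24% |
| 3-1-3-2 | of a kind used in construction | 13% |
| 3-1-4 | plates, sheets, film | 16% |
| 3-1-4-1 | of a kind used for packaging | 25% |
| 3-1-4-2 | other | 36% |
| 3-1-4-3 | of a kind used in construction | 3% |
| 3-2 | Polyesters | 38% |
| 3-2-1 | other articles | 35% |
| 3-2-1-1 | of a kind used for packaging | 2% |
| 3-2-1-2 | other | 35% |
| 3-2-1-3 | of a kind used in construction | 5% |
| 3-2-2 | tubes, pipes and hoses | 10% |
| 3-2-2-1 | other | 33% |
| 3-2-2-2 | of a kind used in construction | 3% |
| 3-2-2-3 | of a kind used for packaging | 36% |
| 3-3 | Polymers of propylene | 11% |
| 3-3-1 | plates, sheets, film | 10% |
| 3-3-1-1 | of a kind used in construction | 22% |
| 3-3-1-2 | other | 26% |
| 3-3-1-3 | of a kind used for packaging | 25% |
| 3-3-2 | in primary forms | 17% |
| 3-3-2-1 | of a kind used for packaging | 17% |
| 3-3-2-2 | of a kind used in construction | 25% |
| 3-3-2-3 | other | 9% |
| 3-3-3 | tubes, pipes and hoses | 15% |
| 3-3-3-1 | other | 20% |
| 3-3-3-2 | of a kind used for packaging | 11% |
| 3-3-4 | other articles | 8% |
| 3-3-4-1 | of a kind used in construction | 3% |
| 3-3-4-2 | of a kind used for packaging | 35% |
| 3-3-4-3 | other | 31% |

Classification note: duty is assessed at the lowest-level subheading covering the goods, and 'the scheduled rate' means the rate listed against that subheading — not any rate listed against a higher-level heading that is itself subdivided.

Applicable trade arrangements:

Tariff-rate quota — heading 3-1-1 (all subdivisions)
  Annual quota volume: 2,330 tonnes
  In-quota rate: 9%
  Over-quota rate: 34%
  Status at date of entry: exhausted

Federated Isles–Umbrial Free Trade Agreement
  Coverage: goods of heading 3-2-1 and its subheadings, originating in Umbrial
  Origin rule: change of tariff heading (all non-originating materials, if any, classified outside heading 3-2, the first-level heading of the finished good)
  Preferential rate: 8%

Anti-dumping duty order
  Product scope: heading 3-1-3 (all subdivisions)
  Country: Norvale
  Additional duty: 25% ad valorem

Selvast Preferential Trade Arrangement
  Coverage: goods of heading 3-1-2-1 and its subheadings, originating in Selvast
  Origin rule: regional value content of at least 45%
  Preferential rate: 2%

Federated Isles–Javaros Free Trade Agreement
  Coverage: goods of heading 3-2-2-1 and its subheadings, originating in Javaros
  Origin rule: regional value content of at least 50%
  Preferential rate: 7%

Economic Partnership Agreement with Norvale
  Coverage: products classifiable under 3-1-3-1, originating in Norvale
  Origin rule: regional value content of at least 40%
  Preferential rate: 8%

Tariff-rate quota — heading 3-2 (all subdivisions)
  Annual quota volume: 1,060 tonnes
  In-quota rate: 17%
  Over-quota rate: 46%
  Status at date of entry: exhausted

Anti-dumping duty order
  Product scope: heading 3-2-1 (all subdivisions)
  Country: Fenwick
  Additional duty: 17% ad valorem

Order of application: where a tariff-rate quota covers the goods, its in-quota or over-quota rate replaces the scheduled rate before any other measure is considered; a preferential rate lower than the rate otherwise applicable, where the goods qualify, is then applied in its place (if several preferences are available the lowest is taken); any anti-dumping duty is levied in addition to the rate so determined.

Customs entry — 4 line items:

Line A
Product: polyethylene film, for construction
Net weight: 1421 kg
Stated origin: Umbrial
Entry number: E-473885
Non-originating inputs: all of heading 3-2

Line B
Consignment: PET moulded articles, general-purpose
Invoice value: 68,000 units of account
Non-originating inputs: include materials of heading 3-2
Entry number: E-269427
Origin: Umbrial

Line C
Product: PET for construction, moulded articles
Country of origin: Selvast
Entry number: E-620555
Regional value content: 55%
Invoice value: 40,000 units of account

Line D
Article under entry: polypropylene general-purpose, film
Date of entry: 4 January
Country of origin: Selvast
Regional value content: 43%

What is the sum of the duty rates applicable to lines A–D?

121%

Line A: polyethylene → 3-1; film → 3-1-4; for construction → 3-1-4-3. Scheduled 3%. Umbrial agreement on 3-2-1: 3-1-4-3 not covered. → 3%.
Line B: PET → 3-2; moulded articles → 3-2-1; general-purpose → 3-2-1-2. Scheduled 35%. quota on 3-2 exhausted → over-quota 46%; Umbrial agreement on 3-2-1: CTH not met. → 46%.
Line C: PET → 3-2; moulded articles → 3-2-1; for construction → 3-2-1-3. Scheduled 5%. quota on 3-2 exhausted → over-quota 46%; Selvast agreement on 3-1-2-1: 3-2-1-3 not covered. → 46%.
Line D: polypropylene → 3-3; film → 3-3-1; general-purpose → 3-3-1-2. Scheduled 26%. Selvast agreement on 3-1-2-1: 3-3-1-2 not covered. → 26%.
Sum: 3% + 46% + 46% + 26% = 121%.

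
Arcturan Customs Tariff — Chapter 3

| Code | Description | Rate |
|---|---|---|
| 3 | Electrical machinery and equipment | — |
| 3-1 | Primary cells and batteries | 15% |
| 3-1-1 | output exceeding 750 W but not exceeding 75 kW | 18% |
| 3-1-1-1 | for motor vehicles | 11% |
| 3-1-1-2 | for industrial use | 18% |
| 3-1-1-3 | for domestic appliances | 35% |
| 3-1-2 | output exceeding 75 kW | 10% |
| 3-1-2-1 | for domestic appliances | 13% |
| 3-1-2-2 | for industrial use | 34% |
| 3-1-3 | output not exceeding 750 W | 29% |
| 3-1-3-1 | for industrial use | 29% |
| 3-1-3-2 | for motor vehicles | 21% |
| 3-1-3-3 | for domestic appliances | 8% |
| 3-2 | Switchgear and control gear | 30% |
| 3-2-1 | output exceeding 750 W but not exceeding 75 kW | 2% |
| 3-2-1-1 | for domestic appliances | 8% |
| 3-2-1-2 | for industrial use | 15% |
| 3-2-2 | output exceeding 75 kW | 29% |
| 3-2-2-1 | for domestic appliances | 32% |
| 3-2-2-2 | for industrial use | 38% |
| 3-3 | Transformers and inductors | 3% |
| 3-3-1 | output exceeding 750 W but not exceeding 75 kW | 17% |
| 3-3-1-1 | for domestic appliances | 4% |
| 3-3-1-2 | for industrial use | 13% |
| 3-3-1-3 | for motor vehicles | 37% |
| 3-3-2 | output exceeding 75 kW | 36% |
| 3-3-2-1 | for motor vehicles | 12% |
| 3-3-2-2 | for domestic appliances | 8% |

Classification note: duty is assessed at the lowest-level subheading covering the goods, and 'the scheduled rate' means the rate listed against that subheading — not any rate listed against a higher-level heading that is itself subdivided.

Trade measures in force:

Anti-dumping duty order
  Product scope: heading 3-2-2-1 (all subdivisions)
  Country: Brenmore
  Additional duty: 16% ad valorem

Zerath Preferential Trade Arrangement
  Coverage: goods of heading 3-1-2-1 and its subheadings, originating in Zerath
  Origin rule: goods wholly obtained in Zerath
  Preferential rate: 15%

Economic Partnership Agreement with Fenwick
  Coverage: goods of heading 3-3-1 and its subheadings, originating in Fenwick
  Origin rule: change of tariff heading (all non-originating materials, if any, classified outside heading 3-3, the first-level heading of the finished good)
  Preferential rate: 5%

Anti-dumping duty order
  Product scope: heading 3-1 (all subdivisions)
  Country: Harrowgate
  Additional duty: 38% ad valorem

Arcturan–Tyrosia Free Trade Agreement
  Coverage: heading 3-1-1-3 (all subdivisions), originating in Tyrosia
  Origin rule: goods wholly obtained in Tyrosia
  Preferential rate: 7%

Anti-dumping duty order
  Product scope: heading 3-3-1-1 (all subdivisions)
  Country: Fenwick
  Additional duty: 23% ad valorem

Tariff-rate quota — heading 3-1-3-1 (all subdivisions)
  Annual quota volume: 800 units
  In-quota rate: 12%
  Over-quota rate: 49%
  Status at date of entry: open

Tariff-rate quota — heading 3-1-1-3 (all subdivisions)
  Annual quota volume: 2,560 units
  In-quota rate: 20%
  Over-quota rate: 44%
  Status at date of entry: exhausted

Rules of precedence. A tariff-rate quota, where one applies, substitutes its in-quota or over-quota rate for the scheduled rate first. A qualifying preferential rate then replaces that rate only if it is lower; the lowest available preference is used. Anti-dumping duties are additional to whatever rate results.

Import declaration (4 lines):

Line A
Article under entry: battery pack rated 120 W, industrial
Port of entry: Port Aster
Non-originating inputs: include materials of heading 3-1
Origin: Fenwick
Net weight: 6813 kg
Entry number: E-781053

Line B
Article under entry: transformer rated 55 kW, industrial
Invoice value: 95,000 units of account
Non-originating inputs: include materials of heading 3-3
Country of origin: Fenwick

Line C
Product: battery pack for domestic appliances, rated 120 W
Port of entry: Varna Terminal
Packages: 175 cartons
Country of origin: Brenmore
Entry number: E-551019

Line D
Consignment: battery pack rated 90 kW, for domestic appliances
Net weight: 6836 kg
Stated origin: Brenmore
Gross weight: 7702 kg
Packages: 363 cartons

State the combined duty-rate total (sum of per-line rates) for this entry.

Line A: battery pack → 3-1; rated 120 W → 3-1-3; industrial → 3-1-3-1. Scheduled 29%. quota on 3-1-3-1 open → in-quota 12%; Fenwick agreement on 3-3-1: 3-1-3-1 not covered. → 12%.
Line B: transformer → 3-3; rated 55 kW → 3-3-1; industrial → 3-3-1-2. Scheduled 13%. Fenwick agreement on 3-3-1: CTH not met. → 13%.
Line C: battery pack → 3-1; rated 120 W → 3-1-3; for domestic appliances → 3-1-3-3. Scheduled 8%. No special measure applies. → 8%.
Line D: battery pack → 3-1; rated 90 kW → 3-1-2; for domestic appliances → 3-1-2-1. Scheduled 13%. No special measure applies. → 13%.
Sum: 12% + 13% + 8% + 13% = 46%.

46%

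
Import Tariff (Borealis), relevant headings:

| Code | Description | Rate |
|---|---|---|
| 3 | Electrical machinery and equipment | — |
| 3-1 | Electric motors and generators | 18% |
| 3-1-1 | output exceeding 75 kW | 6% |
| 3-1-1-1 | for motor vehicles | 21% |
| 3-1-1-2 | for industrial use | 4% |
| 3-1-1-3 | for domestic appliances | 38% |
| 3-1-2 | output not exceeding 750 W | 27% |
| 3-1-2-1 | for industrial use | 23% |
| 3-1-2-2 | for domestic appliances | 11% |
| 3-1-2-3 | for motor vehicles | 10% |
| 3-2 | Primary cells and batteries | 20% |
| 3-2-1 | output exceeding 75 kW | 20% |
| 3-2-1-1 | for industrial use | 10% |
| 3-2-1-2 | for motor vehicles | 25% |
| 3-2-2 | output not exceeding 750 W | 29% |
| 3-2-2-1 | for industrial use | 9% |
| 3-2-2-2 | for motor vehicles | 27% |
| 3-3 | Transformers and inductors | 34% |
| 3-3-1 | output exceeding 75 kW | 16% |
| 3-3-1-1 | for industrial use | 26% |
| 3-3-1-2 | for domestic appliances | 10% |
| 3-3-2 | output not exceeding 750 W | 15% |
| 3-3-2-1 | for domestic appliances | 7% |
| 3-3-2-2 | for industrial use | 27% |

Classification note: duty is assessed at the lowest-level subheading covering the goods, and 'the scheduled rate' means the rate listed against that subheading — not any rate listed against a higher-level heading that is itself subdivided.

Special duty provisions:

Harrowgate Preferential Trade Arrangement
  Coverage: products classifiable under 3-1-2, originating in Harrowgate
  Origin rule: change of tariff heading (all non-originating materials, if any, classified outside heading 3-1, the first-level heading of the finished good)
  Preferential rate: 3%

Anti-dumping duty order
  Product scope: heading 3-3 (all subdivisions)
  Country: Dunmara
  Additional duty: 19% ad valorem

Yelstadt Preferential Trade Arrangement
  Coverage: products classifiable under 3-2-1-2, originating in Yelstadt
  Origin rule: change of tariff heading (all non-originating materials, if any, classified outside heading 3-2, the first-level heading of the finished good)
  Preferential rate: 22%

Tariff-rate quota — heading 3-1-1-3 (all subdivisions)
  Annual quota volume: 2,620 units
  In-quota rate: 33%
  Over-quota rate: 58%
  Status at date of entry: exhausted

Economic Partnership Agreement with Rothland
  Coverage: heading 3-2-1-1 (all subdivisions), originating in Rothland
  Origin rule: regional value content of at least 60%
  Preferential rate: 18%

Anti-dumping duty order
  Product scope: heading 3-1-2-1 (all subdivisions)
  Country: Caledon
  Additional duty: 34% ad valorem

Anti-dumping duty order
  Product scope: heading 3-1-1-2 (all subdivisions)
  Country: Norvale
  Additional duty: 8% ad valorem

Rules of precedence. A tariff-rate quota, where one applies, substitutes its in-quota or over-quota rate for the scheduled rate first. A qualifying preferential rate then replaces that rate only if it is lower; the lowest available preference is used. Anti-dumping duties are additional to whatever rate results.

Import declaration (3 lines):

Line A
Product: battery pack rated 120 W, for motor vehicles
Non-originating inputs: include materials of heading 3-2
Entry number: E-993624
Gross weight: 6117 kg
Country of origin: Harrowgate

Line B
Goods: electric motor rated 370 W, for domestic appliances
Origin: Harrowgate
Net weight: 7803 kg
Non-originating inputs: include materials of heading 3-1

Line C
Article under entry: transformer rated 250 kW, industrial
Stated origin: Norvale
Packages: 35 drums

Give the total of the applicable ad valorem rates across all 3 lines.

Line A: battery pack → 3-2; rated 120 W → 3-2-2; for motor vehicles → 3-2-2-2. Scheduled 27%. Harrowgate agreement on 3-1-2: 3-2-2-2 not covered. → 27%.
Line B: electric motor → 3-1; rated 370 W → 3-1-2; for domestic appliances → 3-1-2-2. Scheduled 11%. Harrowgate agreement on 3-1-2: CTH not met. → 11%.
Line C: transformer → 3-3; rated 250 kW → 3-3-1; industrial → 3-3-1-1. Scheduled 26%. No special measure applies. → 26%.
Sum: 27% + 11% + 26% = 64%.

64%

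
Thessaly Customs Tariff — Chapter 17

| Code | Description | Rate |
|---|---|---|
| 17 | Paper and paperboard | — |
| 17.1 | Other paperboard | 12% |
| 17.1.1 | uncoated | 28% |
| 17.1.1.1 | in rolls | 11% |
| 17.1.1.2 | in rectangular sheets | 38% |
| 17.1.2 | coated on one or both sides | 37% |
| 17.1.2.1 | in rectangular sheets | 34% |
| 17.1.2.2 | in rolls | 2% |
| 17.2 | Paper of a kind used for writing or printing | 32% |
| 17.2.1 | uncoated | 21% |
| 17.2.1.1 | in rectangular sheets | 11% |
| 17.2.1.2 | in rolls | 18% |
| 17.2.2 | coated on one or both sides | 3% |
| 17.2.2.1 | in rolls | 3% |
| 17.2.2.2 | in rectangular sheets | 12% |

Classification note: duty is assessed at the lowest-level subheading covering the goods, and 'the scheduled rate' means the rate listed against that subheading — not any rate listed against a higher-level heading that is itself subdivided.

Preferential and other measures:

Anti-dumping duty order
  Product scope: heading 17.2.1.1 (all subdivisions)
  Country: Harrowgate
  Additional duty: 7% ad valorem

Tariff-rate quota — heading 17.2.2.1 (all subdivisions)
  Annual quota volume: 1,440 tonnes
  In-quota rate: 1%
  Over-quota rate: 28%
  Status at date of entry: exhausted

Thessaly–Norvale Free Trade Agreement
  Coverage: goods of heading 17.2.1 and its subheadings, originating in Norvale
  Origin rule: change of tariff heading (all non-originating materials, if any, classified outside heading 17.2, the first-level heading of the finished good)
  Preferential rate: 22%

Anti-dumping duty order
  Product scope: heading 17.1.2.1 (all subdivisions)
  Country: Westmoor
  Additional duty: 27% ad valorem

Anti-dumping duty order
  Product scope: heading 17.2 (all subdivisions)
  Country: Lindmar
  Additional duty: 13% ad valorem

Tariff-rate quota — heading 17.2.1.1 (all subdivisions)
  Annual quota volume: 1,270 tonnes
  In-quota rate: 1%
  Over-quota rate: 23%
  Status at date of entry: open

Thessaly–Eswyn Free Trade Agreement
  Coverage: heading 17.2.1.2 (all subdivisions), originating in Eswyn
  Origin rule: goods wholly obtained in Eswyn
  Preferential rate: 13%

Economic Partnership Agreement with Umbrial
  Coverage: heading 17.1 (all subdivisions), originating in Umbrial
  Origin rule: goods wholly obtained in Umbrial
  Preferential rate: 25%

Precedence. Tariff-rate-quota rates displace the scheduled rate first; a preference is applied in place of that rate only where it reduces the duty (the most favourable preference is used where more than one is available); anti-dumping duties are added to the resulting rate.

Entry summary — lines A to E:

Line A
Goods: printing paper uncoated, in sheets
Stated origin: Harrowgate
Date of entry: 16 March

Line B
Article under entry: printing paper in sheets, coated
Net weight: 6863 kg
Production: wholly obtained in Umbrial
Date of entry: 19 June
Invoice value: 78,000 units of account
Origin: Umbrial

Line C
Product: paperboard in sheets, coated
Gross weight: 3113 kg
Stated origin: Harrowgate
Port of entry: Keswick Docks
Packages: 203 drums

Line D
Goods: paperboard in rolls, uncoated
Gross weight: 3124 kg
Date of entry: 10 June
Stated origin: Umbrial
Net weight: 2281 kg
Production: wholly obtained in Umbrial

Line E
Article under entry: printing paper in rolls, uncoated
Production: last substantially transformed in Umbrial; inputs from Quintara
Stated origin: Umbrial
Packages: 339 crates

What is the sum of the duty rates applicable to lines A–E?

Line A: printing paper → 17.2; uncoated → 17.2.1; in sheets → 17.2.1.1. Scheduled 11%. quota on 17.2.1.1 open → in-quota 1%; anti-dumping (Harrowgate, 17.2.1.1): +7%; total 1% + 7% = 8%. → 8%.
Line B: printing paper → 17.2; coated → 17.2.2; in sheets → 17.2.2.2. Scheduled 12%. Umbrial agreement on 17.1: 17.2.2.2 not covered. → 12%.
Line C: paperboard → 17.1; coated → 17.1.2; in sheets → 17.1.2.1. Scheduled 34%. No special measure applies. → 34%.
Line D: paperboard → 17.1; uncoated → 17.1.1; in rolls → 17.1.1.1. Scheduled 11%. Umbrial agreement on 17.1: wholly obtained → 25% available; preference 25% not lower than 11% → no reduction. → 11%.
Line E: printing paper → 17.2; uncoated → 17.2.1; in rolls → 17.2.1.2. Scheduled 18%. Umbrial agreement on 17.1: 17.2.1.2 not covered. → 18%.
Sum: 8% + 12% + 34% + 11% + 18% = 83%.

83%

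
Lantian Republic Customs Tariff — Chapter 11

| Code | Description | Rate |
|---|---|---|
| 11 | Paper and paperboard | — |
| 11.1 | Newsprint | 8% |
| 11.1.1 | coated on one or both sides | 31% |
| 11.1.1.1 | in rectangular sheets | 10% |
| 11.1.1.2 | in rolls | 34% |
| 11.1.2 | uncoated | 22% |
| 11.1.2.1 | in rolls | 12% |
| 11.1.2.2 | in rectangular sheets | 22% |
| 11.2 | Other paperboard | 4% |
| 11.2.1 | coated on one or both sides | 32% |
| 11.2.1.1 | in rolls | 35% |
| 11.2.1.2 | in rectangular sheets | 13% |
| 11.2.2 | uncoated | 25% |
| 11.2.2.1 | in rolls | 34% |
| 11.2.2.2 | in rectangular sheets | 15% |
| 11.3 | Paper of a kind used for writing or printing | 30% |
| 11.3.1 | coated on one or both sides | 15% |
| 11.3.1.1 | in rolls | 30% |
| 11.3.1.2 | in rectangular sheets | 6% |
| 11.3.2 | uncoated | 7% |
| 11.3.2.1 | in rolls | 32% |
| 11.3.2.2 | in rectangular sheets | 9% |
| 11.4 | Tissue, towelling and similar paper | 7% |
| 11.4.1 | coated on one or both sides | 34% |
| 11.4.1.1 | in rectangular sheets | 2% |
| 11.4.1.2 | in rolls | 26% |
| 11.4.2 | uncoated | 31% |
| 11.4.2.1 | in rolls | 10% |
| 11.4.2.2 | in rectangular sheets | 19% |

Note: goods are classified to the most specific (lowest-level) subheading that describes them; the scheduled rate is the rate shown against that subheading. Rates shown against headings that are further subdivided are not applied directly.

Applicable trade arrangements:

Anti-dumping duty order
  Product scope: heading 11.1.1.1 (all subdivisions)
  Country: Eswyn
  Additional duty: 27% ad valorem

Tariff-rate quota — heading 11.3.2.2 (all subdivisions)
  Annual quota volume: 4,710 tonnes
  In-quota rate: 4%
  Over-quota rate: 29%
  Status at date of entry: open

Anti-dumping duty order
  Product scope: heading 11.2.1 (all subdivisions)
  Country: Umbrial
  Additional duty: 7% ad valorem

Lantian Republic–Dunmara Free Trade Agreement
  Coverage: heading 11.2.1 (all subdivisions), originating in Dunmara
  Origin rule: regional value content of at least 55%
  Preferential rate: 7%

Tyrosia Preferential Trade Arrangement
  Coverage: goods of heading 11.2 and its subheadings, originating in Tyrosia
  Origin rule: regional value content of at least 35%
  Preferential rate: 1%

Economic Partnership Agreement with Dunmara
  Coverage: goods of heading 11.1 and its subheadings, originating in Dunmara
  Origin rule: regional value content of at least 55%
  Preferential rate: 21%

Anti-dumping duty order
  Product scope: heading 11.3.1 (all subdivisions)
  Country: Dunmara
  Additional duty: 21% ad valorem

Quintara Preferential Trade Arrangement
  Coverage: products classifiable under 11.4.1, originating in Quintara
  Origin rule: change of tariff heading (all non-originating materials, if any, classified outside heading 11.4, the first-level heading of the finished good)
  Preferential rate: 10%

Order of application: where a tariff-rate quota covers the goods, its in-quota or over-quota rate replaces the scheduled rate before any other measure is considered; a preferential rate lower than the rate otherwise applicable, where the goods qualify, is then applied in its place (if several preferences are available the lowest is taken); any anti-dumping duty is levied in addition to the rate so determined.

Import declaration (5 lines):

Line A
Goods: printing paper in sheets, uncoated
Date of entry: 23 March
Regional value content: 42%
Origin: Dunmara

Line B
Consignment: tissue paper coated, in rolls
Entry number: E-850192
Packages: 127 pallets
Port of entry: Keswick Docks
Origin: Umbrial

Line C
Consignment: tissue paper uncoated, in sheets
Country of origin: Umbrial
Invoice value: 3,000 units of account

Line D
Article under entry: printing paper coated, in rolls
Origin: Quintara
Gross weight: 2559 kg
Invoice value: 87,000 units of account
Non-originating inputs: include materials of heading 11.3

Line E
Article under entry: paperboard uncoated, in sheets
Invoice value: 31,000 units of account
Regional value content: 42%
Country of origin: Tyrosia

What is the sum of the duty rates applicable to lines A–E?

80%

Line A: printing paper → 11.3; uncoated → 11.3.2; in sheets → 11.3.2.2. Scheduled 9%. quota on 11.3.2.2 open → in-quota 4%; Dunmara agreement on 11.2.1: 11.3.2.2 not covered; Dunmara agreement on 11.1: 11.3.2.2 not covered. → 4%.
Line B: tissue paper → 11.4; coated → 11.4.1; in rolls → 11.4.1.2. Scheduled 26%. No special measure applies. → 26%.
Line C: tissue paper → 11.4; uncoated → 11.4.2; in sheets → 11.4.2.2. Scheduled 19%. No special measure applies. → 19%.
Line D: printing paper → 11.3; coated → 11.3.1; in rolls → 11.3.1.1. Scheduled 30%. Quintara agreement on 11.4.1: 11.3.1.1 not covered. → 30%.
Line E: paperboard → 11.2; uncoated → 11.2.2; in sheets → 11.2.2.2. Scheduled 15%. Tyrosia agreement on 11.2: RVC ≥ 35% → 1% available; preferential 1%. → 1%.
Sum: 4% + 26% + 19% + 30% + 1% = 80%.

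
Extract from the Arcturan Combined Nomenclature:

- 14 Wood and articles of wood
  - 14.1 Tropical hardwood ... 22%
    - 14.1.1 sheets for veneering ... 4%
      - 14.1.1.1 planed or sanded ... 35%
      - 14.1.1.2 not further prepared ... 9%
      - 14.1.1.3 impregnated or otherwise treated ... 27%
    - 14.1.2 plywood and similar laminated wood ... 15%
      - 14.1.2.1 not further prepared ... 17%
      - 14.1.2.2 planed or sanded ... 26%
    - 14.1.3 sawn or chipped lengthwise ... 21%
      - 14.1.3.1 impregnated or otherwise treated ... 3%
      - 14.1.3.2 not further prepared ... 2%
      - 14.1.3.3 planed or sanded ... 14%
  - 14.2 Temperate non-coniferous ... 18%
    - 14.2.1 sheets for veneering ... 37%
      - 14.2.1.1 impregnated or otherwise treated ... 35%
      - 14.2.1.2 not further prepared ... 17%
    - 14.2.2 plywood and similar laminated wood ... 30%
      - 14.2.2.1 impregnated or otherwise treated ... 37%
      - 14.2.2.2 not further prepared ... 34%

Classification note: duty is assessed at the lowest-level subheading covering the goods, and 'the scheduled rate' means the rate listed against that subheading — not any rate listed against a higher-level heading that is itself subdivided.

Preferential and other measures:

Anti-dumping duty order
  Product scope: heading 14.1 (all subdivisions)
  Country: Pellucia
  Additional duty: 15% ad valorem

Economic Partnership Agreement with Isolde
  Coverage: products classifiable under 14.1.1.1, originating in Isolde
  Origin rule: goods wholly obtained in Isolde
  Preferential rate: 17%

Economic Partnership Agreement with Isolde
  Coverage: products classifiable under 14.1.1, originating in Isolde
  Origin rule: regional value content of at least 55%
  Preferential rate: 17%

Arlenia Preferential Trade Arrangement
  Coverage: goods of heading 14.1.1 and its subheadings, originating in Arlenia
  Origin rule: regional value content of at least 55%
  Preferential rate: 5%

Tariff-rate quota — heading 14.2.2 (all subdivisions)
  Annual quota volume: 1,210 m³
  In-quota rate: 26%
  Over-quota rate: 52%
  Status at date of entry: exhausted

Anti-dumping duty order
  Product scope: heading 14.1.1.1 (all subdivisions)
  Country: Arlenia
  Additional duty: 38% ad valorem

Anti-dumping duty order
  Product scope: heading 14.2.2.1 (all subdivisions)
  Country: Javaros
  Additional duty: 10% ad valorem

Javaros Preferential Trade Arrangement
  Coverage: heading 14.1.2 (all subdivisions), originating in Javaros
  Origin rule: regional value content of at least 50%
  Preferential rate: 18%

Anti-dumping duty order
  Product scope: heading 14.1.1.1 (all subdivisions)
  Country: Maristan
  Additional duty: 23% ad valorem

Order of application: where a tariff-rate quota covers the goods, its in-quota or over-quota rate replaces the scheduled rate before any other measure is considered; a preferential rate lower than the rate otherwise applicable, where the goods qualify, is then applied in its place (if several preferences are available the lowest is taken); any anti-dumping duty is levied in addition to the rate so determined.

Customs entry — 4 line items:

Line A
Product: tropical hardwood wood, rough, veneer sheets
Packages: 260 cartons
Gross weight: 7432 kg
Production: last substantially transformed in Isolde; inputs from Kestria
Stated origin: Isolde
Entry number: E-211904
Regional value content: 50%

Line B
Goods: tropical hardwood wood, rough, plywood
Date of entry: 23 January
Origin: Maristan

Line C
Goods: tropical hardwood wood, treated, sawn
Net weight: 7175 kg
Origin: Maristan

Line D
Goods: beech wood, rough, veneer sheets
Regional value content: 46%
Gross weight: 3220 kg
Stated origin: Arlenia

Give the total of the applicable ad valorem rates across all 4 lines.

Line A: tropical hardwood → 14.1; veneer sheets → 14.1.1; rough → 14.1.1.2. Scheduled 9%. Isolde agreement on 14.1.1.1: 14.1.1.2 not covered; Isolde agreement on 14.1.1: RVC < 55%. → 9%.
Line B: tropical hardwood → 14.1; plywood → 14.1.2; rough → 14.1.2.1. Scheduled 17%. No special measure applies. → 17%.
Line C: tropical hardwood → 14.1; sawn → 14.1.3; treated → 14.1.3.1. Scheduled 3%. No special measure applies. → 3%.
Line D: beech → 14.2; veneer sheets → 14.2.1; rough → 14.2.1.2. Scheduled 17%. Arlenia agreement on 14.1.1: 14.2.1.2 not covered. → 17%.
Sum: 9% + 17% + 3% + 17% = 46%.

46%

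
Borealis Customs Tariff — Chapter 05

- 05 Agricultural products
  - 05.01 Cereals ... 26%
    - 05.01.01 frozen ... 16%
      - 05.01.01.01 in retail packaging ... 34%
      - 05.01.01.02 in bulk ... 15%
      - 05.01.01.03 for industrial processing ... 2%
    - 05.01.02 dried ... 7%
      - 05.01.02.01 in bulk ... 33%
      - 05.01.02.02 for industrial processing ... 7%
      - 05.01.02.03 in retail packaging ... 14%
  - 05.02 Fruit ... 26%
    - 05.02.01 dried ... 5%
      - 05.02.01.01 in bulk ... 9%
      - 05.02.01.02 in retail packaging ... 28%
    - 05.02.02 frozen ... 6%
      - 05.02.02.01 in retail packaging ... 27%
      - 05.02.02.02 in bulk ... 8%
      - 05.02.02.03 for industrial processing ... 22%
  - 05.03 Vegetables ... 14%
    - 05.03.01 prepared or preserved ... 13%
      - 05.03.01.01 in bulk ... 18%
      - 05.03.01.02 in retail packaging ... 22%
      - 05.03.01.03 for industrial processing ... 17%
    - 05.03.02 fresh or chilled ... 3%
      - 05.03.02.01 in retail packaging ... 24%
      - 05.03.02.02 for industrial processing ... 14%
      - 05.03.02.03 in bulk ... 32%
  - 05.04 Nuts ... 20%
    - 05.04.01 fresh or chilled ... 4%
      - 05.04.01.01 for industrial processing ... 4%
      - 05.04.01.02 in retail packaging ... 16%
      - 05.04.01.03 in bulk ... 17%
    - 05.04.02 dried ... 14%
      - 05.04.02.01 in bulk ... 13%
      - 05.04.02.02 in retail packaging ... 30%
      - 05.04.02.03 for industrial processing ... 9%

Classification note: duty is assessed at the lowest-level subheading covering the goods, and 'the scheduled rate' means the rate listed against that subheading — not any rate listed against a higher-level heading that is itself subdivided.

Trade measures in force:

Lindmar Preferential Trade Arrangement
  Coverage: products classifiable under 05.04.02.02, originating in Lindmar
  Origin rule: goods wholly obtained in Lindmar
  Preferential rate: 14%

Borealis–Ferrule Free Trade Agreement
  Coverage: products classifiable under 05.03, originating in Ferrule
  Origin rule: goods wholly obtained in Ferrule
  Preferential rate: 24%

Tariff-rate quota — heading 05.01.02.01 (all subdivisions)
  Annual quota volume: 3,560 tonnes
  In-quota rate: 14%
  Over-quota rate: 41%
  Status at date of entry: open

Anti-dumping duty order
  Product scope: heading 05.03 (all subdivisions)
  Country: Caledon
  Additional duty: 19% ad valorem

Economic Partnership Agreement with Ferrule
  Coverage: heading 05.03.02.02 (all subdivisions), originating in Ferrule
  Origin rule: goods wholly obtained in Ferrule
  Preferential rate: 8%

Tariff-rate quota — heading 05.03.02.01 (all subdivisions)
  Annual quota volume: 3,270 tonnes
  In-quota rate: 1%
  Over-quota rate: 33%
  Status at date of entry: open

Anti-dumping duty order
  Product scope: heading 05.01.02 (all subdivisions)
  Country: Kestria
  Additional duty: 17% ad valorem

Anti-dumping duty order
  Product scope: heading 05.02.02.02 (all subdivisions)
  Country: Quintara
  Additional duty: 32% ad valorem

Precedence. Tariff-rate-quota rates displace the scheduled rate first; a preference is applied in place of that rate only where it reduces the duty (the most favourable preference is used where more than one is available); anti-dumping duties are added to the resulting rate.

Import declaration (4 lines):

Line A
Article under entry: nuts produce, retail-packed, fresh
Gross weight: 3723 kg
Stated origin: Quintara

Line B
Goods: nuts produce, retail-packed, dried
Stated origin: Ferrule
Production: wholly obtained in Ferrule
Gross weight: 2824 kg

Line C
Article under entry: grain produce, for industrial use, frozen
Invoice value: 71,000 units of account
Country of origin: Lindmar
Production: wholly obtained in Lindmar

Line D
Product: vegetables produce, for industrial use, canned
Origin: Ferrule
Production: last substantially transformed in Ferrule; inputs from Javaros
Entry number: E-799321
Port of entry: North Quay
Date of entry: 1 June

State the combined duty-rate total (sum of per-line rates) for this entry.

65%

Line A: nuts → 05.04; fresh → 05.04.01; retail-packed → 05.04.01.02. Scheduled 16%. No special measure applies. → 16%.
Line B: nuts → 05.04; dried → 05.04.02; retail-packed → 05.04.02.02. Scheduled 30%. Ferrule agreement on 05.03: 05.04.02.02 not covered; Ferrule agreement on 05.03.02.02: 05.04.02.02 not covered. → 30%.
Line C: grain → 05.01; frozen → 05.01.01; for industrial use → 05.01.01.03. Scheduled 2%. Lindmar agreement on 05.04.02.02: 05.01.01.03 not covered. → 2%.
Line D: vegetables → 05.03; canned → 05.03.01; for industrial use → 05.03.01.03. Scheduled 17%. Ferrule agreement on 05.03: not wholly obtained; Ferrule agreement on 05.03.02.02: 05.03.01.03 not covered. → 17%.
Sum: 16% + 30% + 2% + 17% = 65%.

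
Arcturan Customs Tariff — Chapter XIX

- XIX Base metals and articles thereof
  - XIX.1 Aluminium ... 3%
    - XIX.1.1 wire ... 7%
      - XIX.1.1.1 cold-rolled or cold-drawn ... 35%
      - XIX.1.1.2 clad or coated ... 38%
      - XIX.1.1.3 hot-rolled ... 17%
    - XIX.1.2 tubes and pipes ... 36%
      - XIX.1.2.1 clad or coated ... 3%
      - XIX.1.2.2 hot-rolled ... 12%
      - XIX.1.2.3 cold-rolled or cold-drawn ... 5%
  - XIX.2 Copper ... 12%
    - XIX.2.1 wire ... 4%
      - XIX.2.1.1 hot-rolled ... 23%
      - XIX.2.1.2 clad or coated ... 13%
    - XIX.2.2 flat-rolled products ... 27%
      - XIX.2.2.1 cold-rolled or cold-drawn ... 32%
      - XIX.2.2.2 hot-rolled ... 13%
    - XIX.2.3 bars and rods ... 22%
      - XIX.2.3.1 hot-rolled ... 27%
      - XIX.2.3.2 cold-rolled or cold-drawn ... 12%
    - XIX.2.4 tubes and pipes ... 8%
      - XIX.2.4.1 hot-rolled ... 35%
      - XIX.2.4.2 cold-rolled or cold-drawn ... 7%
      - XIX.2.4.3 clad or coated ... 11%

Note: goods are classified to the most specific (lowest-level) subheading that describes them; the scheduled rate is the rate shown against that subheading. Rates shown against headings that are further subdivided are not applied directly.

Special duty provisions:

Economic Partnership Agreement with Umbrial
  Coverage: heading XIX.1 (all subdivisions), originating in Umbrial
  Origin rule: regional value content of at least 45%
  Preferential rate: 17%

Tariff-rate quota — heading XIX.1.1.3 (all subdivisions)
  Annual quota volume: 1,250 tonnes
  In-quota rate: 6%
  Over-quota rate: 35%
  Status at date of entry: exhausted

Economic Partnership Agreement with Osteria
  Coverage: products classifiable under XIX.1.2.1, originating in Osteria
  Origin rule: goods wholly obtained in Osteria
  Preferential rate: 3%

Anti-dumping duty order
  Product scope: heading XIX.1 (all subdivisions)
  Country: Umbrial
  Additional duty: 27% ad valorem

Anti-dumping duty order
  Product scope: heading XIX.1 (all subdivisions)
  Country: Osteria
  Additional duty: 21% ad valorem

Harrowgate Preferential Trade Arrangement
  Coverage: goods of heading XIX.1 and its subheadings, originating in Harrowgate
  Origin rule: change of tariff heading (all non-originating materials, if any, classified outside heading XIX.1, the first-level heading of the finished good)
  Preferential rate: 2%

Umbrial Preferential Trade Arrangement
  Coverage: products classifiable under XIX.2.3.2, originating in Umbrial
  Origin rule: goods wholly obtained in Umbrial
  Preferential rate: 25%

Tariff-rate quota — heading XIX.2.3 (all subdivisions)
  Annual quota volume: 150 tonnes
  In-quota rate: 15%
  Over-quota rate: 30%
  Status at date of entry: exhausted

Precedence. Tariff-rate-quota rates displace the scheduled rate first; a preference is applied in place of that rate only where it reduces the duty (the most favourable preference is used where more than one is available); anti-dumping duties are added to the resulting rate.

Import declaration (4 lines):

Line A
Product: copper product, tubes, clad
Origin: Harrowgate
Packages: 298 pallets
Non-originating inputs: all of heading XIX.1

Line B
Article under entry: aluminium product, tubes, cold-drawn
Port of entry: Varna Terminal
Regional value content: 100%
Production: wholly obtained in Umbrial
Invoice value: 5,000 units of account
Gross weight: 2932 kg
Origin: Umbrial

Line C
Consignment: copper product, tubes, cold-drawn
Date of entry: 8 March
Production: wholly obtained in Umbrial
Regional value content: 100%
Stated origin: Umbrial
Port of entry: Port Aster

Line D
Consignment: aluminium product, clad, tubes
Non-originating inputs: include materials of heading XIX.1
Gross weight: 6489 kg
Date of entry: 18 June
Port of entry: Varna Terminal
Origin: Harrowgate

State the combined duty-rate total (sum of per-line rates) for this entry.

53%

Line A: copper → XIX.2; tubes → XIX.2.4; clad → XIX.2.4.3. Scheduled 11%. Harrowgate agreement on XIX.1: XIX.2.4.3 not covered. → 11%.
Line B: aluminium → XIX.1; tubes → XIX.1.2; cold-drawn → XIX.1.2.3. Scheduled 5%. Umbrial agreement on XIX.1: RVC ≥ 45% → 17% available; Umbrial agreement on XIX.2.3.2: XIX.1.2.3 not covered; preference 17% not lower than 5% → no reduction; anti-dumping (Umbrial, XIX.1): +27%; total 5% + 27% = 32%. → 32%.
Line C: copper → XIX.2; tubes → XIX.2.4; cold-drawn → XIX.2.4.2. Scheduled 7%. Umbrial agreement on XIX.1: XIX.2.4.2 not covered; Umbrial agreement on XIX.2.3.2: XIX.2.4.2 not covered. → 7%.
Line D: aluminium → XIX.1; tubes → XIX.1.2; clad → XIX.1.2.1. Scheduled 3%. Harrowgate agreement on XIX.1: CTH not met. → 3%.
Sum: 11% + 32% + 7% + 3% = 53%.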